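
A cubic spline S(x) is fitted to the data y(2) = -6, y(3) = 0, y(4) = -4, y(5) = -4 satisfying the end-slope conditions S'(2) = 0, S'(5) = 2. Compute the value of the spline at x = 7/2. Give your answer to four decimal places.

Put M_i = S'' at the i-th knot. Here h = (1, 1, 1) and Δ = (6, -4, 0), so the interior equations h_(i-1)·M_(i-1) + 2(h_(i-1)+h_i)·M_i + h_i·M_(i+1) = 6(Δ_i − Δ_(i-1)) read
  1·M_0 + 4·M_1 + 1·M_2 = 6(Δ_1 - Δ_0) = -60
  1·M_1 + 4·M_2 + 1·M_3 = 6(Δ_2 - Δ_1) = 24
Clamped end conditions give two more equations: 2h_0·M_0 + h_0·M_1 = 6(Δ_0 - S'(2)) = 36 and h_2·M_2 + 2h_2·M_3 = 6(S'(5) - Δ_2) = 12.
Hence M_0 = 464/15, M_1 = -388/15, M_2 = 188/15, M_3 = -4/15.
On [3, 4], S(x) = 0 + 38/15·(x - 3) - 194/15·(x - 3)² + 32/5·(x - 3)³.
With (x - 3) = 1/2: S(7/2) = -7/6.

-1.1667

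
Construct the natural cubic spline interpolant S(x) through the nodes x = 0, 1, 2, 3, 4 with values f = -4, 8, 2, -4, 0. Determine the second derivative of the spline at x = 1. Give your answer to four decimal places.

-27.8571

Let σ_i = S''(x_i). Step sizes h_i = 1, 1, 1, 1; slopes of the chords Δ_i = (y_(i+1) - y_i)/h_i = 12, -6, -6, 4.
  1·σ_0 + 4·σ_1 + 1·σ_2 = 6(Δ_1 - Δ_0) = -108
  1·σ_1 + 4·σ_2 + 1·σ_3 = 6(Δ_2 - Δ_1) = 0
  1·σ_2 + 4·σ_3 + 1·σ_4 = 6(Δ_3 - Δ_2) = 60
Natural end conditions: σ_0 = σ_4 = 0.
Forward elimination and back-substitution give σ_0 = 0, σ_1 = -195/7, σ_2 = 24/7, σ_3 = 99/7, σ_4 = 0.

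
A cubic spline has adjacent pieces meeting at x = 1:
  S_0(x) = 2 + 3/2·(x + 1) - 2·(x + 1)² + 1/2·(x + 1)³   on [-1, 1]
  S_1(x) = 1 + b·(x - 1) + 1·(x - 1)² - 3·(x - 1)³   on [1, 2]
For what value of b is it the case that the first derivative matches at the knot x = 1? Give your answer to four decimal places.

-0.5000

S_0'(x) = 3/2 - 4·(x + 1) + 3/2·(x + 1)², so S_0'(1) = -1/2. On the right, S_1'(1) = b, so b = -1/2.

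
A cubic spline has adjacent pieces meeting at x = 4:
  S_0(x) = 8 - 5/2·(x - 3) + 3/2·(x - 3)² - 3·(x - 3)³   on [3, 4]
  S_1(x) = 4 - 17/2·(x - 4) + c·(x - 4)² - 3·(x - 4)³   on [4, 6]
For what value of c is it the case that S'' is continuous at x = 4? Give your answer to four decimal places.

-7.5000

S_0''(x) = 3 - 18·(x - 3), so S_0''(4) = -15. On the right, S_1''(4) = 2c, so c = -15/2.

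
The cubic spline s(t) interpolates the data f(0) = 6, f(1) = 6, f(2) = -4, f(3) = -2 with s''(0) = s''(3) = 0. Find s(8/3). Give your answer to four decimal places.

-3.8123

Put m_i = s'' at the i-th knot. Here h = (1, 1, 1) and Δ = (0, -10, 2), so the interior equations h_(i-1)·m_(i-1) + 2(h_(i-1)+h_i)·m_i + h_i·m_(i+1) = 6(Δ_i − Δ_(i-1)) read
  1·m_0 + 4·m_1 + 1·m_2 = 6(Δ_1 - Δ_0) = -60
  1·m_1 + 4·m_2 + 1·m_3 = 6(Δ_2 - Δ_1) = 72
Natural end conditions: m_0 = m_3 = 0.
Forward elimination and back-substitution give m_0 = 0, m_1 = -104/5, m_2 = 116/5, m_3 = 0.
On [2, 3], s(t) = -4 - 86/15·(t - 2) + 58/5·(t - 2)² - 58/15·(t - 2)³.
With (t - 2) = 2/3: s(8/3) = -1544/405.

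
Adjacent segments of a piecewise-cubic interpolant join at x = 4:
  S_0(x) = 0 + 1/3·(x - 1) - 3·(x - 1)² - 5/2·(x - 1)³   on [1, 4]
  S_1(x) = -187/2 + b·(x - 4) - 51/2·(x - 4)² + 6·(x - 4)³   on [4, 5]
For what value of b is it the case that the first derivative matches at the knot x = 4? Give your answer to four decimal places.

-85.1667

S_0'(x) = 1/3 - 6·(x - 1) - 15/2·(x - 1)², so S_0'(4) = -511/6. On the right, S_1'(4) = b, so b = -511/6.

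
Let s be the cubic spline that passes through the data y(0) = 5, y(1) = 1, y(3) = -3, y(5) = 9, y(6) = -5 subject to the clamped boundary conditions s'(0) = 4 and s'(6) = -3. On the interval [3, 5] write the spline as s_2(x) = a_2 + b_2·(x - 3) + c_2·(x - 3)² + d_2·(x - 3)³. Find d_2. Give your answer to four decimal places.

Let m_i = s''(x_i). Step sizes h_i = 1, 2, 2, 1; slopes of the chords Δ_i = (y_(i+1) - y_i)/h_i = -4, -2, 6, -14.
  1·m_0 + 6·m_1 + 2·m_2 = 6(Δ_1 - Δ_0) = 12
  2·m_1 + 8·m_2 + 2·m_3 = 6(Δ_2 - Δ_1) = 48
  2·m_2 + 6·m_3 + 1·m_4 = 6(Δ_3 - Δ_2) = -120
Clamped end conditions give two more equations: 2h_0·m_0 + h_0·m_1 = 6(Δ_0 - s'(0)) = -48 and h_3·m_3 + 2h_3·m_4 = 6(s'(6) - Δ_3) = 66.
Solving the tridiagonal system: m_0 = -817/33, m_1 = 50/33, m_2 = 83/6, m_3 = -1084/33, m_4 = 1631/33.
On [3, 5], with s_2(x) = a_2 + b_2·(x - 3) + c_2·(x - 3)² + d_2·(x - 3)³: c_2 = m_2/2 = 83/12, d_2 = (m_3 - m_2)/(6h_2) = -1027/264, b_2 = Δ_2 - h_2(2m_2 + m_3)/6 = 85/11.

-3.8902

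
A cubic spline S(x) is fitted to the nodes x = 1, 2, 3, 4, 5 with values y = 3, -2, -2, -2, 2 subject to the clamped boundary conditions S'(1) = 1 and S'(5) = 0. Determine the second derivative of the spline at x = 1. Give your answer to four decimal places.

-25.8571

With σ_i denoting the second derivative at x_i, h_i = 1, 1, 1, 1, and Δ_i = (y_(i+1) − y_i)/h_i = -5, 0, 0, 4:
  1·σ_0 + 4·σ_1 + 1·σ_2 = 6(Δ_1 - Δ_0) = 30
  1·σ_1 + 4·σ_2 + 1·σ_3 = 6(Δ_2 - Δ_1) = 0
  1·σ_2 + 4·σ_3 + 1·σ_4 = 6(Δ_3 - Δ_2) = 24
Clamped end conditions give two more equations: 2h_0·σ_0 + h_0·σ_1 = 6(Δ_0 - S'(1)) = -36 and h_3·σ_3 + 2h_3·σ_4 = 6(S'(5) - Δ_3) = -24.
Solving the tridiagonal system: σ_0 = -181/7, σ_1 = 110/7, σ_2 = -7, σ_3 = 86/7, σ_4 = -127/7.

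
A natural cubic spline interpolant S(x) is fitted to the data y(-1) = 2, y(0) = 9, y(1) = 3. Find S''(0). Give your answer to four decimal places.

-19.5000

Write σ_i for S''(x_i). With h_i = 1, 1 and divided differences Δ_i = 7, -6, the continuity of S' gives the tridiagonal system
  1·σ_0 + 4·σ_1 + 1·σ_2 = 6(Δ_1 - Δ_0) = -78
Natural end conditions: σ_0 = σ_2 = 0.
Hence σ_0 = 0, σ_1 = -39/2, σ_2 = 0.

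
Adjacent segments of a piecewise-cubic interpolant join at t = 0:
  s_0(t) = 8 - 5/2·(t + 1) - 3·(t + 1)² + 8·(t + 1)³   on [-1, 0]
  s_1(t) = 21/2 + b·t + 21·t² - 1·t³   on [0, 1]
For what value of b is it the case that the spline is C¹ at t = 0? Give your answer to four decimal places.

15.5000

s_0'(t) = -5/2 - 6·(t + 1) + 24·(t + 1)², so s_0'(0) = 31/2. On the right, s_1'(0) = b, so b = 31/2.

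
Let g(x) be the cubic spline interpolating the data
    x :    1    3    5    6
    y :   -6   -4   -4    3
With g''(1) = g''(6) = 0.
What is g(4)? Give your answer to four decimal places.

Put m_i = g'' at the i-th knot. Here h = (2, 2, 1) and Δ = (1, 0, 7), so the interior equations h_(i-1)·m_(i-1) + 2(h_(i-1)+h_i)·m_i + h_i·m_(i+1) = 6(Δ_i − Δ_(i-1)) read
  2·m_0 + 8·m_1 + 2·m_2 = 6(Δ_1 - Δ_0) = -6
  2·m_1 + 6·m_2 + 1·m_3 = 6(Δ_2 - Δ_1) = 42
Natural end conditions: m_0 = m_3 = 0.
Solving the tridiagonal system: m_0 = 0, m_1 = -30/11, m_2 = 87/11, m_3 = 0.
On [3, 5], g(x) = -4 - 9/11·(x - 3) - 15/11·(x - 3)² + 39/44·(x - 3)³.
With (x - 3) = 1: g(4) = -233/44.

-5.2955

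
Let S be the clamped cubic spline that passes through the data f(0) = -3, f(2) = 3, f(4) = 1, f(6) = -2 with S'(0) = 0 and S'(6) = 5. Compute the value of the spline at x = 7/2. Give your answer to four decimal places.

Put σ_i = S'' at the i-th knot. Here h = (2, 2, 2) and Δ = (3, -1, -3/2), so the interior equations h_(i-1)·σ_(i-1) + 2(h_(i-1)+h_i)·σ_i + h_i·σ_(i+1) = 6(Δ_i − Δ_(i-1)) read
  2·σ_0 + 8·σ_1 + 2·σ_2 = 6(Δ_1 - Δ_0) = -24
  2·σ_1 + 8·σ_2 + 2·σ_3 = 6(Δ_2 - Δ_1) = -3
Clamped end conditions give two more equations: 2h_0·σ_0 + h_0·σ_1 = 6(Δ_0 - S'(0)) = 18 and h_2·σ_2 + 2h_2·σ_3 = 6(S'(6) - Δ_2) = 39.
Forward elimination and back-substitution give σ_0 = 197/30, σ_1 = -62/15, σ_2 = -61/30, σ_3 = 323/30.
On [2, 4], S(x) = 3 + 73/30·(x - 2) - 31/15·(x - 2)² + 7/40·(x - 2)³.
With (x - 2) = 3/2: S(7/2) = 829/320.

2.5906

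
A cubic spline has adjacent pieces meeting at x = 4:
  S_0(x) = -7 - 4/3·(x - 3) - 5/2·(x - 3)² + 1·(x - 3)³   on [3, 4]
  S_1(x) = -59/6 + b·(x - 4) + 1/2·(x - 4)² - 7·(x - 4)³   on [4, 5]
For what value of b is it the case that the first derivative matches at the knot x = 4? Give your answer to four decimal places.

S_0'(x) = -4/3 - 5·(x - 3) + 3·(x - 3)², so S_0'(4) = -10/3. On the right, S_1'(4) = b, so b = -10/3.

-3.3333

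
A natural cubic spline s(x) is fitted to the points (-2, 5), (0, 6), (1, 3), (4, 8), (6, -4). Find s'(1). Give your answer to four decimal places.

-1.5869

Put M_i = s'' at the i-th knot. Here h = (2, 1, 3, 2) and Δ = (1/2, -3, 5/3, -6), so the interior equations h_(i-1)·M_(i-1) + 2(h_(i-1)+h_i)·M_i + h_i·M_(i+1) = 6(Δ_i − Δ_(i-1)) read
  2·M_0 + 6·M_1 + 1·M_2 = 6(Δ_1 - Δ_0) = -21
  1·M_1 + 8·M_2 + 3·M_3 = 6(Δ_2 - Δ_1) = 28
  3·M_2 + 10·M_3 + 2·M_4 = 6(Δ_3 - Δ_2) = -46
Natural end conditions: M_0 = M_4 = 0.
Forward elimination and back-substitution give M_0 = 0, M_1 = -1909/416, M_2 = 1359/208, M_3 = -2729/416, M_4 = 0.
On [1, 4], s'(x) = b_2 + 2c_2·(x - 1) + 3d_2·(x - 1)² with b_2 = Δ_2 - h_2(2M_2 + M_3)/6 = -3961/2496, c_2 = M_2/2 = 1359/416, d_2 = (M_3 - M_2)/(6h_2) = -419/576. So s'(1) = -3961/2496.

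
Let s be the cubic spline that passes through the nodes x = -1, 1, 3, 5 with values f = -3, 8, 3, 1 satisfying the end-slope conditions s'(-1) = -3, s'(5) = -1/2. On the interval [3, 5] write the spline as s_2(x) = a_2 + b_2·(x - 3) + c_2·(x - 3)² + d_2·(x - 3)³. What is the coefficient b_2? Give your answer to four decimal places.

-3.4667

Let M_i = s''(x_i). Step sizes h_i = 2, 2, 2; slopes of the chords Δ_i = (y_(i+1) - y_i)/h_i = 11/2, -5/2, -1.
  2·M_0 + 8·M_1 + 2·M_2 = 6(Δ_1 - Δ_0) = -48
  2·M_1 + 8·M_2 + 2·M_3 = 6(Δ_2 - Δ_1) = 9
Clamped end conditions give two more equations: 2h_0·M_0 + h_0·M_1 = 6(Δ_0 - s'(-1)) = 51 and h_2·M_2 + 2h_2·M_3 = 6(s'(5) - Δ_2) = 3.
Solving: M_0 = 559/30, M_1 = -353/30, M_2 = 133/30, M_3 = -22/15.
On [3, 5], with s_2(x) = a_2 + b_2·(x - 3) + c_2·(x - 3)² + d_2·(x - 3)³: c_2 = M_2/2 = 133/60, d_2 = (M_3 - M_2)/(6h_2) = -59/120, b_2 = Δ_2 - h_2(2M_2 + M_3)/6 = -52/15.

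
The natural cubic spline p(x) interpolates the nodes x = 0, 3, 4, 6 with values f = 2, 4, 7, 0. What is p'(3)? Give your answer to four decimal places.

Let M_i = p''(x_i). Step sizes h_i = 3, 1, 2; slopes of the chords Δ_i = (y_(i+1) - y_i)/h_i = 2/3, 3, -7/2.
  3·M_0 + 8·M_1 + 1·M_2 = 6(Δ_1 - Δ_0) = 14
  1·M_1 + 6·M_2 + 2·M_3 = 6(Δ_2 - Δ_1) = -39
Natural end conditions: M_0 = M_3 = 0.
Hence M_0 = 0, M_1 = 123/47, M_2 = -326/47, M_3 = 0.
On [3, 4], p'(x) = b_1 + 2c_1·(x - 3) + 3d_1·(x - 3)² with b_1 = Δ_1 - h_1(2M_1 + M_2)/6 = 463/141, c_1 = M_1/2 = 123/94, d_1 = (M_2 - M_1)/(6h_1) = -449/282. So p'(3) = 463/141.

3.2837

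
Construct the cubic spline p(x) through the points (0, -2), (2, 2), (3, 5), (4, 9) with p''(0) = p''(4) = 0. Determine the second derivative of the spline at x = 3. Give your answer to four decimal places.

Write M_i for p''(x_i). With h_i = 2, 1, 1 and divided differences Δ_i = 2, 3, 4, the continuity of p' gives the tridiagonal system
  2·M_0 + 6·M_1 + 1·M_2 = 6(Δ_1 - Δ_0) = 6
  1·M_1 + 4·M_2 + 1·M_3 = 6(Δ_2 - Δ_1) = 6
Natural end conditions: M_0 = M_3 = 0.
Solving the tridiagonal system: M_0 = 0, M_1 = 18/23, M_2 = 30/23, M_3 = 0.

1.3043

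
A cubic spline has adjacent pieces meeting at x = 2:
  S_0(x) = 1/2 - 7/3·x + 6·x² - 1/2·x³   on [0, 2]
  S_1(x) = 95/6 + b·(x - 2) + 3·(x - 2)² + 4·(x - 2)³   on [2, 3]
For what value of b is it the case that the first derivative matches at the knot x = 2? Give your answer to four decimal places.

15.6667

S_0'(x) = -7/3 + 12·x - 3/2·x², so S_0'(2) = 47/3. On the right, S_1'(2) = b, so b = 47/3.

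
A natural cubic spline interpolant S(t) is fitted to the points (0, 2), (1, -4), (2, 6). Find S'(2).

14

With m_i denoting the second derivative at x_i, h_i = 1, 1, and Δ_i = (y_(i+1) − y_i)/h_i = -6, 10:
  1·m_0 + 4·m_1 + 1·m_2 = 6(Δ_1 - Δ_0) = 96
Natural end conditions: m_0 = m_2 = 0.
Forward elimination and back-substitution give m_0 = 0, m_1 = 24, m_2 = 0.
On [1, 2], S'(t) = b_1 + 2c_1·(t - 1) + 3d_1·(t - 1)² with b_1 = Δ_1 - h_1(2m_1 + m_2)/6 = 2, c_1 = m_1/2 = 12, d_1 = (m_2 - m_1)/(6h_1) = -4. So S'(2) = 14.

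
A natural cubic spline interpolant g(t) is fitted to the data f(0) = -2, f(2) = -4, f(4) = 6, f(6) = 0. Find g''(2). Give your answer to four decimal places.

6.4000

Put m_i = g'' at the i-th knot. Here h = (2, 2, 2) and Δ = (-1, 5, -3), so the interior equations h_(i-1)·m_(i-1) + 2(h_(i-1)+h_i)·m_i + h_i·m_(i+1) = 6(Δ_i − Δ_(i-1)) read
  2·m_0 + 8·m_1 + 2·m_2 = 6(Δ_1 - Δ_0) = 36
  2·m_1 + 8·m_2 + 2·m_3 = 6(Δ_2 - Δ_1) = -48
Natural end conditions: m_0 = m_3 = 0.
Solving: m_0 = 0, m_1 = 32/5, m_2 = -38/5, m_3 = 0.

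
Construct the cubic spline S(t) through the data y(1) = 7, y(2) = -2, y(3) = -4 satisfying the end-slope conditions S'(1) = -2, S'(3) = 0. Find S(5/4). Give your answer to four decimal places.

5.6758

Write M_i for S''(x_i). With h_i = 1, 1 and divided differences Δ_i = -9, -2, the continuity of S' gives the tridiagonal system
  1·M_0 + 4·M_1 + 1·M_2 = 6(Δ_1 - Δ_0) = 42
Clamped end conditions give two more equations: 2h_0·M_0 + h_0·M_1 = 6(Δ_0 - S'(1)) = -42 and h_1·M_1 + 2h_1·M_2 = 6(S'(3) - Δ_1) = 12.
Solving: M_0 = -61/2, M_1 = 19, M_2 = -7/2.
On [1, 2], S(t) = 7 - 2·(t - 1) - 61/4·(t - 1)² + 33/4·(t - 1)³.
With (t - 1) = 1/4: S(5/4) = 1453/256.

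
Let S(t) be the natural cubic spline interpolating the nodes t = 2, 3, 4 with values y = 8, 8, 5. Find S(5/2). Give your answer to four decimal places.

8.2813

Write m_i for S''(x_i). With h_i = 1, 1 and divided differences Δ_i = 0, -3, the continuity of S' gives the tridiagonal system
  1·m_0 + 4·m_1 + 1·m_2 = 6(Δ_1 - Δ_0) = -18
Natural end conditions: m_0 = m_2 = 0.
Hence m_0 = 0, m_1 = -9/2, m_2 = 0.
On [2, 3], S(t) = 8 + 3/4·(t - 2) + 0·(t - 2)² - 3/4·(t - 2)³.
With (t - 2) = 1/2: S(5/2) = 265/32.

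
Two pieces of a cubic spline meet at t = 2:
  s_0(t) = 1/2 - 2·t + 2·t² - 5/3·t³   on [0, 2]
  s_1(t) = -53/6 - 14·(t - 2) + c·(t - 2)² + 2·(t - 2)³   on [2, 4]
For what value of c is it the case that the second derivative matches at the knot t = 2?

-8

s_0''(t) = 4 - 10·t, so s_0''(2) = -16. On the right, s_1''(2) = 2c, so c = -8.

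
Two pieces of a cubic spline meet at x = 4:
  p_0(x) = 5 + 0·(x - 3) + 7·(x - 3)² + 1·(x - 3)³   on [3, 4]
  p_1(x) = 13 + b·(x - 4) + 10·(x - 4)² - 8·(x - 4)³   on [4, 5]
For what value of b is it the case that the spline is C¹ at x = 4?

p_0'(x) = 0 + 14·(x - 3) + 3·(x - 3)², so p_0'(4) = 17. On the right, p_1'(4) = b, so b = 17.

17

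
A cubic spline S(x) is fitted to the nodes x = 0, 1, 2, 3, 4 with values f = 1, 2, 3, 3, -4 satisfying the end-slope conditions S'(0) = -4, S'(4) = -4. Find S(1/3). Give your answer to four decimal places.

0.5066

Put m_i = S'' at the i-th knot. Here h = (1, 1, 1, 1) and Δ = (1, 1, 0, -7), so the interior equations h_(i-1)·m_(i-1) + 2(h_(i-1)+h_i)·m_i + h_i·m_(i+1) = 6(Δ_i − Δ_(i-1)) read
  1·m_0 + 4·m_1 + 1·m_2 = 6(Δ_1 - Δ_0) = 0
  1·m_1 + 4·m_2 + 1·m_3 = 6(Δ_2 - Δ_1) = -6
  1·m_2 + 4·m_3 + 1·m_4 = 6(Δ_3 - Δ_2) = -42
Clamped end conditions give two more equations: 2h_0·m_0 + h_0·m_1 = 6(Δ_0 - S'(0)) = 30 and h_3·m_3 + 2h_3·m_4 = 6(S'(4) - Δ_3) = 18.
Solving the tridiagonal system: m_0 = 495/28, m_1 = -75/14, m_2 = 15/4, m_3 = -219/14, m_4 = 471/28.
On [0, 1], S(x) = 1 - 4·x + 495/56·x² - 215/56·x³.
With x = 1/3: S(1/3) = 383/756.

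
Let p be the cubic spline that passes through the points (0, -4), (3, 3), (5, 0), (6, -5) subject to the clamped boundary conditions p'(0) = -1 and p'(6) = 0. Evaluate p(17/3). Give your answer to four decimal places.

Put σ_i = p'' at the i-th knot. Here h = (3, 2, 1) and Δ = (7/3, -3/2, -5), so the interior equations h_(i-1)·σ_(i-1) + 2(h_(i-1)+h_i)·σ_i + h_i·σ_(i+1) = 6(Δ_i − Δ_(i-1)) read
  3·σ_0 + 10·σ_1 + 2·σ_2 = 6(Δ_1 - Δ_0) = -23
  2·σ_1 + 6·σ_2 + 1·σ_3 = 6(Δ_2 - Δ_1) = -21
Clamped end conditions give two more equations: 2h_0·σ_0 + h_0·σ_1 = 6(Δ_0 - p'(0)) = 20 and h_2·σ_2 + 2h_2·σ_3 = 6(p'(6) - Δ_2) = 30.
Forward elimination and back-substitution give σ_0 = 263/57, σ_1 = -146/57, σ_2 = -320/57, σ_3 = 1015/57.
On [5, 6], p(x) = 0 - 695/114·(x - 5) - 160/57·(x - 5)² + 445/114·(x - 5)³.
With (x - 5) = 2/3: p(17/3) = -6395/1539.

-4.1553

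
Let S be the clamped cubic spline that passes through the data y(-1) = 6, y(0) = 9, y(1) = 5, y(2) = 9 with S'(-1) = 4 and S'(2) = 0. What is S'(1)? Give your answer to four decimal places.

0.4667

Put M_i = S'' at the i-th knot. Here h = (1, 1, 1) and Δ = (3, -4, 4), so the interior equations h_(i-1)·M_(i-1) + 2(h_(i-1)+h_i)·M_i + h_i·M_(i+1) = 6(Δ_i − Δ_(i-1)) read
  1·M_0 + 4·M_1 + 1·M_2 = 6(Δ_1 - Δ_0) = -42
  1·M_1 + 4·M_2 + 1·M_3 = 6(Δ_2 - Δ_1) = 48
Clamped end conditions give two more equations: 2h_0·M_0 + h_0·M_1 = 6(Δ_0 - S'(-1)) = -6 and h_2·M_2 + 2h_2·M_3 = 6(S'(2) - Δ_2) = -24.
Forward elimination and back-substitution give M_0 = 86/15, M_1 = -262/15, M_2 = 332/15, M_3 = -346/15.
On [1, 2], S'(x) = b_2 + 2c_2·(x - 1) + 3d_2·(x - 1)² with b_2 = Δ_2 - h_2(2M_2 + M_3)/6 = 7/15, c_2 = M_2/2 = 166/15, d_2 = (M_3 - M_2)/(6h_2) = -113/15. So S'(1) = 7/15.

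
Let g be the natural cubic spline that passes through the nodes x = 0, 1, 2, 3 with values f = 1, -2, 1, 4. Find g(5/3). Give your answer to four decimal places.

-0.3259

Let M_i = g''(x_i). Step sizes h_i = 1, 1, 1; slopes of the chords Δ_i = (y_(i+1) - y_i)/h_i = -3, 3, 3.
  1·M_0 + 4·M_1 + 1·M_2 = 6(Δ_1 - Δ_0) = 36
  1·M_1 + 4·M_2 + 1·M_3 = 6(Δ_2 - Δ_1) = 0
Natural end conditions: M_0 = M_3 = 0.
Solving the tridiagonal system: M_0 = 0, M_1 = 48/5, M_2 = -12/5, M_3 = 0.
On [1, 2], g(x) = -2 + 1/5·(x - 1) + 24/5·(x - 1)² - 2·(x - 1)³.
With (x - 1) = 2/3: g(5/3) = -44/135.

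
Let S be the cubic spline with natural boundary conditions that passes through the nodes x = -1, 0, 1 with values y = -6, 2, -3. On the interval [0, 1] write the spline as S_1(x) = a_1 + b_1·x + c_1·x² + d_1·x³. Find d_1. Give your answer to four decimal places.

3.2500

Write M_i for S''(x_i). With h_i = 1, 1 and divided differences Δ_i = 8, -5, the continuity of S' gives the tridiagonal system
  1·M_0 + 4·M_1 + 1·M_2 = 6(Δ_1 - Δ_0) = -78
Natural end conditions: M_0 = M_2 = 0.
Forward elimination and back-substitution give M_0 = 0, M_1 = -39/2, M_2 = 0.
On [0, 1], with S_1(x) = a_1 + b_1·x + c_1·x² + d_1·x³: c_1 = M_1/2 = -39/4, d_1 = (M_2 - M_1)/(6h_1) = 13/4, b_1 = Δ_1 - h_1(2M_1 + M_2)/6 = 3/2.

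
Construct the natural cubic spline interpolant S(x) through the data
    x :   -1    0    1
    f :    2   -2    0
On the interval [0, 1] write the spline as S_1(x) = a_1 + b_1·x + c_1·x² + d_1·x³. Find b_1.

-1

Write M_i for S''(x_i). With h_i = 1, 1 and divided differences Δ_i = -4, 2, the continuity of S' gives the tridiagonal system
  1·M_0 + 4·M_1 + 1·M_2 = 6(Δ_1 - Δ_0) = 36
Natural end conditions: M_0 = M_2 = 0.
Forward elimination and back-substitution give M_0 = 0, M_1 = 9, M_2 = 0.
On [0, 1], with S_1(x) = a_1 + b_1·x + c_1·x² + d_1·x³: c_1 = M_1/2 = 9/2, d_1 = (M_2 - M_1)/(6h_1) = -3/2, b_1 = Δ_1 - h_1(2M_1 + M_2)/6 = -1.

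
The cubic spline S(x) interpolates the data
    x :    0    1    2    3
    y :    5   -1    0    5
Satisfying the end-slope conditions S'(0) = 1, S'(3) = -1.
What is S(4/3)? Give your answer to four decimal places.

-2.0148

Write M_i for S''(x_i). With h_i = 1, 1, 1 and divided differences Δ_i = -6, 1, 5, the continuity of S' gives the tridiagonal system
  1·M_0 + 4·M_1 + 1·M_2 = 6(Δ_1 - Δ_0) = 42
  1·M_1 + 4·M_2 + 1·M_3 = 6(Δ_2 - Δ_1) = 24
Clamped end conditions give two more equations: 2h_0·M_0 + h_0·M_1 = 6(Δ_0 - S'(0)) = -42 and h_2·M_2 + 2h_2·M_3 = 6(S'(3) - Δ_2) = -36.
Solving the tridiagonal system: M_0 = -434/15, M_1 = 238/15, M_2 = 112/15, M_3 = -326/15.
On [1, 2], S(x) = -1 - 83/15·(x - 1) + 119/15·(x - 1)² - 7/5·(x - 1)³.
With (x - 1) = 1/3: S(4/3) = -272/135.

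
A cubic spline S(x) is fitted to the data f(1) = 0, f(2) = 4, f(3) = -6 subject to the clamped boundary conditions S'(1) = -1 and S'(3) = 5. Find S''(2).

Write M_i for S''(x_i). With h_i = 1, 1 and divided differences Δ_i = 4, -10, the continuity of S' gives the tridiagonal system
  1·M_0 + 4·M_1 + 1·M_2 = 6(Δ_1 - Δ_0) = -84
Clamped end conditions give two more equations: 2h_0·M_0 + h_0·M_1 = 6(Δ_0 - S'(1)) = 30 and h_1·M_1 + 2h_1·M_2 = 6(S'(3) - Δ_1) = 90.
Solving the tridiagonal system: M_0 = 39, M_1 = -48, M_2 = 69.

-48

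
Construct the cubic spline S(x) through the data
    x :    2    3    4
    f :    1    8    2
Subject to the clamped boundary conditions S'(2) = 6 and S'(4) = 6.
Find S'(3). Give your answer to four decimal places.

-2.2500

With m_i denoting the second derivative at x_i, h_i = 1, 1, and Δ_i = (y_(i+1) − y_i)/h_i = 7, -6:
  1·m_0 + 4·m_1 + 1·m_2 = 6(Δ_1 - Δ_0) = -78
Clamped end conditions give two more equations: 2h_0·m_0 + h_0·m_1 = 6(Δ_0 - S'(2)) = 6 and h_1·m_1 + 2h_1·m_2 = 6(S'(4) - Δ_1) = 72.
Solving the tridiagonal system: m_0 = 45/2, m_1 = -39, m_2 = 111/2.
On [3, 4], S'(x) = b_1 + 2c_1·(x - 3) + 3d_1·(x - 3)² with b_1 = Δ_1 - h_1(2m_1 + m_2)/6 = -9/4, c_1 = m_1/2 = -39/2, d_1 = (m_2 - m_1)/(6h_1) = 63/4. So S'(3) = -9/4.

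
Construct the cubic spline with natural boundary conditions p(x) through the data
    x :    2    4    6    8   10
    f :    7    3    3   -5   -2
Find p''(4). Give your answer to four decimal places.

Put M_i = p'' at the i-th knot. Here h = (2, 2, 2, 2) and Δ = (-2, 0, -4, 3/2), so the interior equations h_(i-1)·M_(i-1) + 2(h_(i-1)+h_i)·M_i + h_i·M_(i+1) = 6(Δ_i − Δ_(i-1)) read
  2·M_0 + 8·M_1 + 2·M_2 = 6(Δ_1 - Δ_0) = 12
  2·M_1 + 8·M_2 + 2·M_3 = 6(Δ_2 - Δ_1) = -24
  2·M_2 + 8·M_3 + 2·M_4 = 6(Δ_3 - Δ_2) = 33
Natural end conditions: M_0 = M_4 = 0.
Forward elimination and back-substitution give M_0 = 0, M_1 = 309/112, M_2 = -141/28, M_3 = 603/112, M_4 = 0.

2.7589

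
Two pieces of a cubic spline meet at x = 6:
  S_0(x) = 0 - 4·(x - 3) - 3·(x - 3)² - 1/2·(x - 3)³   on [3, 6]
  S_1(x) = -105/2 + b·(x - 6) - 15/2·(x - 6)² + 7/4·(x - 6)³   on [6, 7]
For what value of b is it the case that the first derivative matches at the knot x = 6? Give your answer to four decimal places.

-35.5000

S_0'(x) = -4 - 6·(x - 3) - 3/2·(x - 3)², so S_0'(6) = -71/2. On the right, S_1'(6) = b, so b = -71/2.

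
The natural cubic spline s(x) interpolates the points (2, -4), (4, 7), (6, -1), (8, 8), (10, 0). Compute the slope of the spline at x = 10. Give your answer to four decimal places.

Let M_i = s''(x_i). Step sizes h_i = 2, 2, 2, 2; slopes of the chords Δ_i = (y_(i+1) - y_i)/h_i = 11/2, -4, 9/2, -4.
  2·M_0 + 8·M_1 + 2·M_2 = 6(Δ_1 - Δ_0) = -57
  2·M_1 + 8·M_2 + 2·M_3 = 6(Δ_2 - Δ_1) = 51
  2·M_2 + 8·M_3 + 2·M_4 = 6(Δ_3 - Δ_2) = -51
Natural end conditions: M_0 = M_4 = 0.
Solving: M_0 = 0, M_1 = -555/56, M_2 = 78/7, M_3 = -513/56, M_4 = 0.
On [8, 10], s'(x) = b_3 + 2c_3·(x - 8) + 3d_3·(x - 8)² with b_3 = Δ_3 - h_3(2M_3 + M_4)/6 = 59/28, c_3 = M_3/2 = -513/112, d_3 = (M_4 - M_3)/(6h_3) = 171/224. So s'(10) = -395/56.

-7.0536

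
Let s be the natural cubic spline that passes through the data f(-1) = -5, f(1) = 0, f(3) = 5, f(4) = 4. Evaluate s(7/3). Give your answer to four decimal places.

Put M_i = s'' at the i-th knot. Here h = (2, 2, 1) and Δ = (5/2, 5/2, -1), so the interior equations h_(i-1)·M_(i-1) + 2(h_(i-1)+h_i)·M_i + h_i·M_(i+1) = 6(Δ_i − Δ_(i-1)) read
  2·M_0 + 8·M_1 + 2·M_2 = 6(Δ_1 - Δ_0) = 0
  2·M_1 + 6·M_2 + 1·M_3 = 6(Δ_2 - Δ_1) = -21
Natural end conditions: M_0 = M_3 = 0.
Forward elimination and back-substitution give M_0 = 0, M_1 = 21/22, M_2 = -42/11, M_3 = 0.
On [1, 3], s(t) = 0 + 69/22·(t - 1) + 21/44·(t - 1)² - 35/88·(t - 1)³.
With (t - 1) = 4/3: s(7/3) = 1214/297.

4.0875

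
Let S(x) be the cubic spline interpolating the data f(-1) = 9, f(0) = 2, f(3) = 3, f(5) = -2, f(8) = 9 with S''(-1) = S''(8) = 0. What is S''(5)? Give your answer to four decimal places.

Write m_i for S''(x_i). With h_i = 1, 3, 2, 3 and divided differences Δ_i = -7, 1/3, -5/2, 11/3, the continuity of S' gives the tridiagonal system
  1·m_0 + 8·m_1 + 3·m_2 = 6(Δ_1 - Δ_0) = 44
  3·m_1 + 10·m_2 + 2·m_3 = 6(Δ_2 - Δ_1) = -17
  2·m_2 + 10·m_3 + 3·m_4 = 6(Δ_3 - Δ_2) = 37
Natural end conditions: m_0 = m_4 = 0.
Forward elimination and back-substitution give m_0 = 0, m_1 = 826/113, m_2 = -1636/339, m_3 = 3163/678, m_4 = 0.

4.6652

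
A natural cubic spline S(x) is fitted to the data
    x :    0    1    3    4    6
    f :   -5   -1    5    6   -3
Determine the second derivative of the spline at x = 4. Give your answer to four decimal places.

-5.3548

Put M_i = S'' at the i-th knot. Here h = (1, 2, 1, 2) and Δ = (4, 3, 1, -9/2), so the interior equations h_(i-1)·M_(i-1) + 2(h_(i-1)+h_i)·M_i + h_i·M_(i+1) = 6(Δ_i − Δ_(i-1)) read
  1·M_0 + 6·M_1 + 2·M_2 = 6(Δ_1 - Δ_0) = -6
  2·M_1 + 6·M_2 + 1·M_3 = 6(Δ_2 - Δ_1) = -12
  1·M_2 + 6·M_3 + 2·M_4 = 6(Δ_3 - Δ_2) = -33
Natural end conditions: M_0 = M_4 = 0.
Forward elimination and back-substitution give M_0 = 0, M_1 = -22/31, M_2 = -27/31, M_3 = -166/31, M_4 = 0.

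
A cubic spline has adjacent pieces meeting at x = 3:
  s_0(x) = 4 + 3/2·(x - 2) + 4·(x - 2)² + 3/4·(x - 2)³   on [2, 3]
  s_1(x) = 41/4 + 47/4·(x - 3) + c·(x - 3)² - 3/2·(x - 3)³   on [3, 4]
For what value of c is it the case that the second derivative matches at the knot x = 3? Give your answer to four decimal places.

6.2500

s_0''(x) = 8 + 9/2·(x - 2), so s_0''(3) = 25/2. On the right, s_1''(3) = 2c, so c = 25/4.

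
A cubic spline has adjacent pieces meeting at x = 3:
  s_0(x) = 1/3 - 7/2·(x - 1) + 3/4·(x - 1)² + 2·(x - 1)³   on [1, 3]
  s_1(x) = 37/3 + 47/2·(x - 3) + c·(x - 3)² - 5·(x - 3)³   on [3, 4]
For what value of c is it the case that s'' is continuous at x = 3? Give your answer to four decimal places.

s_0''(x) = 3/2 + 12·(x - 1), so s_0''(3) = 51/2. On the right, s_1''(3) = 2c, so c = 51/4.

12.7500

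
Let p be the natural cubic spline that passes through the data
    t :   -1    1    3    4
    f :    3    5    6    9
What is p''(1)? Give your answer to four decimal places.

-1.0909

With M_i denoting the second derivative at x_i, h_i = 2, 2, 1, and Δ_i = (y_(i+1) − y_i)/h_i = 1, 1/2, 3:
  2·M_0 + 8·M_1 + 2·M_2 = 6(Δ_1 - Δ_0) = -3
  2·M_1 + 6·M_2 + 1·M_3 = 6(Δ_2 - Δ_1) = 15
Natural end conditions: M_0 = M_3 = 0.
Forward elimination and back-substitution give M_0 = 0, M_1 = -12/11, M_2 = 63/22, M_3 = 0.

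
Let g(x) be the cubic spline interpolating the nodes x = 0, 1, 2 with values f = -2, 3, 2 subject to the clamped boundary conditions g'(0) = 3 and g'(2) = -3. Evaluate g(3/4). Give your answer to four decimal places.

1.9375

Let M_i = g''(x_i). Step sizes h_i = 1, 1; slopes of the chords Δ_i = (y_(i+1) - y_i)/h_i = 5, -1.
  1·M_0 + 4·M_1 + 1·M_2 = 6(Δ_1 - Δ_0) = -36
Clamped end conditions give two more equations: 2h_0·M_0 + h_0·M_1 = 6(Δ_0 - g'(0)) = 12 and h_1·M_1 + 2h_1·M_2 = 6(g'(2) - Δ_1) = -12.
Hence M_0 = 12, M_1 = -12, M_2 = 0.
On [0, 1], g(x) = -2 + 3·x + 6·x² - 4·x³.
With x = 3/4: g(3/4) = 31/16.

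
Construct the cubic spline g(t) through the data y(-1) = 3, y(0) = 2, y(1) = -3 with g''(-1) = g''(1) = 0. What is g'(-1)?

Put σ_i = g'' at the i-th knot. Here h = (1, 1) and Δ = (-1, -5), so the interior equations h_(i-1)·σ_(i-1) + 2(h_(i-1)+h_i)·σ_i + h_i·σ_(i+1) = 6(Δ_i − Δ_(i-1)) read
  1·σ_0 + 4·σ_1 + 1·σ_2 = 6(Δ_1 - Δ_0) = -24
Natural end conditions: σ_0 = σ_2 = 0.
Hence σ_0 = 0, σ_1 = -6, σ_2 = 0.
On [-1, 0], g'(t) = b_0 + 2c_0·(t + 1) + 3d_0·(t + 1)² with b_0 = Δ_0 - h_0(2σ_0 + σ_1)/6 = 0, c_0 = σ_0/2 = 0, d_0 = (σ_1 - σ_0)/(6h_0) = -1. So g'(-1) = 0.

0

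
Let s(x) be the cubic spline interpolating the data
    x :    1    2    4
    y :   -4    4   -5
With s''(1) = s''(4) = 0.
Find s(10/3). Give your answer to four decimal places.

0.4691

Write m_i for s''(x_i). With h_i = 1, 2 and divided differences Δ_i = 8, -9/2, the continuity of s' gives the tridiagonal system
  1·m_0 + 6·m_1 + 2·m_2 = 6(Δ_1 - Δ_0) = -75
Natural end conditions: m_0 = m_2 = 0.
Solving: m_0 = 0, m_1 = -25/2, m_2 = 0.
On [2, 4], s(x) = 4 + 23/6·(x - 2) - 25/4·(x - 2)² + 25/24·(x - 2)³.
With (x - 2) = 4/3: s(10/3) = 38/81.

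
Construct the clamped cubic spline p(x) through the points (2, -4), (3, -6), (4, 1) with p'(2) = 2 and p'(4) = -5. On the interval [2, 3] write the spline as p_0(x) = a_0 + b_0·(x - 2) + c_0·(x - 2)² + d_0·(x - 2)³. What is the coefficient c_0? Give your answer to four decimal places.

-14.5000

Put σ_i = p'' at the i-th knot. Here h = (1, 1) and Δ = (-2, 7), so the interior equations h_(i-1)·σ_(i-1) + 2(h_(i-1)+h_i)·σ_i + h_i·σ_(i+1) = 6(Δ_i − Δ_(i-1)) read
  1·σ_0 + 4·σ_1 + 1·σ_2 = 6(Δ_1 - Δ_0) = 54
Clamped end conditions give two more equations: 2h_0·σ_0 + h_0·σ_1 = 6(Δ_0 - p'(2)) = -24 and h_1·σ_1 + 2h_1·σ_2 = 6(p'(4) - Δ_1) = -72.
Forward elimination and back-substitution give σ_0 = -29, σ_1 = 34, σ_2 = -53.
On [2, 3], with p_0(x) = a_0 + b_0·(x - 2) + c_0·(x - 2)² + d_0·(x - 2)³: c_0 = σ_0/2 = -29/2, d_0 = (σ_1 - σ_0)/(6h_0) = 21/2, b_0 = Δ_0 - h_0(2σ_0 + σ_1)/6 = 2.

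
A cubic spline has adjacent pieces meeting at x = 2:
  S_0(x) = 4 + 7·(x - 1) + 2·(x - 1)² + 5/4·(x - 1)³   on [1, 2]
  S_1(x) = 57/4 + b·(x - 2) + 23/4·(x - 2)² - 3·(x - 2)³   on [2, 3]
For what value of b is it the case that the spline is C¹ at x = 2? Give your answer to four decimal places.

14.7500

S_0'(x) = 7 + 4·(x - 1) + 15/4·(x - 1)², so S_0'(2) = 59/4. On the right, S_1'(2) = b, so b = 59/4.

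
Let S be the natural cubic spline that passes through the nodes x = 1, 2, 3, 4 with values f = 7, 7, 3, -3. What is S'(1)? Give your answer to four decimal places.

0.9333

Write M_i for S''(x_i). With h_i = 1, 1, 1 and divided differences Δ_i = 0, -4, -6, the continuity of S' gives the tridiagonal system
  1·M_0 + 4·M_1 + 1·M_2 = 6(Δ_1 - Δ_0) = -24
  1·M_1 + 4·M_2 + 1·M_3 = 6(Δ_2 - Δ_1) = -12
Natural end conditions: M_0 = M_3 = 0.
Hence M_0 = 0, M_1 = -28/5, M_2 = -8/5, M_3 = 0.
On [1, 2], S'(x) = b_0 + 2c_0·(x - 1) + 3d_0·(x - 1)² with b_0 = Δ_0 - h_0(2M_0 + M_1)/6 = 14/15, c_0 = M_0/2 = 0, d_0 = (M_1 - M_0)/(6h_0) = -14/15. So S'(1) = 14/15.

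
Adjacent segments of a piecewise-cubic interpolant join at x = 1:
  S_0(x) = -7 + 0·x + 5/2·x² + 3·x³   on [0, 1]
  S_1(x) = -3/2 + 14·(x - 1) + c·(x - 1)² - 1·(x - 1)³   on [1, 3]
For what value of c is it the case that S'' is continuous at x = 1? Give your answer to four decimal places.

S_0''(x) = 5 + 18·x, so S_0''(1) = 23. On the right, S_1''(1) = 2c, so c = 23/2.

11.5000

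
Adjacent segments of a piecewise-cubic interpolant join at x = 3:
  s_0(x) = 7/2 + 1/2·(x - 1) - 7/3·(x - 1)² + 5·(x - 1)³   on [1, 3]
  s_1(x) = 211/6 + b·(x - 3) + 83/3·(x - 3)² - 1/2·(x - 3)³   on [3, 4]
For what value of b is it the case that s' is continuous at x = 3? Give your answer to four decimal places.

s_0'(x) = 1/2 - 14/3·(x - 1) + 15·(x - 1)², so s_0'(3) = 307/6. On the right, s_1'(3) = b, so b = 307/6.

51.1667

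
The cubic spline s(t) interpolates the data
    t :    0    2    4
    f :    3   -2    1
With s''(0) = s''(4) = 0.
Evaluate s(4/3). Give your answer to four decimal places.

With M_i denoting the second derivative at x_i, h_i = 2, 2, and Δ_i = (y_(i+1) − y_i)/h_i = -5/2, 3/2:
  2·M_0 + 8·M_1 + 2·M_2 = 6(Δ_1 - Δ_0) = 24
Natural end conditions: M_0 = M_2 = 0.
Solving: M_0 = 0, M_1 = 3, M_2 = 0.
On [0, 2], s(t) = 3 - 7/2·t + 0·t² + 1/4·t³.
With t = 4/3: s(4/3) = -29/27.

-1.0741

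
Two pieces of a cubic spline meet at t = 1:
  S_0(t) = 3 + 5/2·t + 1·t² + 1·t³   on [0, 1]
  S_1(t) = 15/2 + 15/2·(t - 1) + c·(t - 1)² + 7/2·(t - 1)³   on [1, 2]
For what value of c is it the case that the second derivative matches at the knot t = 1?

S_0''(t) = 2 + 6·t, so S_0''(1) = 8. On the right, S_1''(1) = 2c, so c = 4.

4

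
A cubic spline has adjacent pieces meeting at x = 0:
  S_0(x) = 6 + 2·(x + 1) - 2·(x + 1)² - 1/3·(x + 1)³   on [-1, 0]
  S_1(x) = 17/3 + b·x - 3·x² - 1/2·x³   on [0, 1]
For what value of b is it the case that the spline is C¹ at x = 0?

-3

S_0'(x) = 2 - 4·(x + 1) - 1·(x + 1)², so S_0'(0) = -3. On the right, S_1'(0) = b, so b = -3.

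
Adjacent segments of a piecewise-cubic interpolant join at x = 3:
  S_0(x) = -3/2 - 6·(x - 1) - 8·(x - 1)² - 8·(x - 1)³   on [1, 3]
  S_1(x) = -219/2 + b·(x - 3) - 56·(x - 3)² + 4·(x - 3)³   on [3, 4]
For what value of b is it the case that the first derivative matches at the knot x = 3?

-134

S_0'(x) = -6 - 16·(x - 1) - 24·(x - 1)², so S_0'(3) = -134. On the right, S_1'(3) = b, so b = -134.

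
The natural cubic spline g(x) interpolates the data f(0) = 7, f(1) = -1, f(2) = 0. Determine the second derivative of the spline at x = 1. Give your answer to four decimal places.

13.5000

Let m_i = g''(x_i). Step sizes h_i = 1, 1; slopes of the chords Δ_i = (y_(i+1) - y_i)/h_i = -8, 1.
  1·m_0 + 4·m_1 + 1·m_2 = 6(Δ_1 - Δ_0) = 54
Natural end conditions: m_0 = m_2 = 0.
Solving: m_0 = 0, m_1 = 27/2, m_2 = 0.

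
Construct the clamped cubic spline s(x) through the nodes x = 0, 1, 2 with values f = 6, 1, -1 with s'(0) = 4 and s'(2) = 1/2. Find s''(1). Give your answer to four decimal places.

Let m_i = s''(x_i). Step sizes h_i = 1, 1; slopes of the chords Δ_i = (y_(i+1) - y_i)/h_i = -5, -2.
  1·m_0 + 4·m_1 + 1·m_2 = 6(Δ_1 - Δ_0) = 18
Clamped end conditions give two more equations: 2h_0·m_0 + h_0·m_1 = 6(Δ_0 - s'(0)) = -54 and h_1·m_1 + 2h_1·m_2 = 6(s'(2) - Δ_1) = 15.
Hence m_0 = -133/4, m_1 = 25/2, m_2 = 5/4.

12.5000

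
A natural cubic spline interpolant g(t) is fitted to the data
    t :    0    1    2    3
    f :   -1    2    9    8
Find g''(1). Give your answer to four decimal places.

Write m_i for g''(x_i). With h_i = 1, 1, 1 and divided differences Δ_i = 3, 7, -1, the continuity of g' gives the tridiagonal system
  1·m_0 + 4·m_1 + 1·m_2 = 6(Δ_1 - Δ_0) = 24
  1·m_1 + 4·m_2 + 1·m_3 = 6(Δ_2 - Δ_1) = -48
Natural end conditions: m_0 = m_3 = 0.
Hence m_0 = 0, m_1 = 48/5, m_2 = -72/5, m_3 = 0.

9.6000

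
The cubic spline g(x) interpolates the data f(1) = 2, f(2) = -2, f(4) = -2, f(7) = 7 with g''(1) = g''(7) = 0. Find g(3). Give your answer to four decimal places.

-3.1786

Write M_i for g''(x_i). With h_i = 1, 2, 3 and divided differences Δ_i = -4, 0, 3, the continuity of g' gives the tridiagonal system
  1·M_0 + 6·M_1 + 2·M_2 = 6(Δ_1 - Δ_0) = 24
  2·M_1 + 10·M_2 + 3·M_3 = 6(Δ_2 - Δ_1) = 18
Natural end conditions: M_0 = M_3 = 0.
Solving the tridiagonal system: M_0 = 0, M_1 = 51/14, M_2 = 15/14, M_3 = 0.
On [2, 4], g(x) = -2 - 39/14·(x - 2) + 51/28·(x - 2)² - 3/14·(x - 2)³.
With (x - 2) = 1: g(3) = -89/28.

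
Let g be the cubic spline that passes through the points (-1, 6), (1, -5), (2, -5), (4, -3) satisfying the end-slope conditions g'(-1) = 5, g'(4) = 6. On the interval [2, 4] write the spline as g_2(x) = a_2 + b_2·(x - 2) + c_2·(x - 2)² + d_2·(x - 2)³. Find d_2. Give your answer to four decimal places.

Let m_i = g''(x_i). Step sizes h_i = 2, 1, 2; slopes of the chords Δ_i = (y_(i+1) - y_i)/h_i = -11/2, 0, 1.
  2·m_0 + 6·m_1 + 1·m_2 = 6(Δ_1 - Δ_0) = 33
  1·m_1 + 6·m_2 + 2·m_3 = 6(Δ_2 - Δ_1) = 6
Clamped end conditions give two more equations: 2h_0·m_0 + h_0·m_1 = 6(Δ_0 - g'(-1)) = -63 and h_2·m_2 + 2h_2·m_3 = 6(g'(4) - Δ_2) = 30.
Solving: m_0 = -725/32, m_1 = 221/16, m_2 = -73/16, m_3 = 313/32.
On [2, 4], with g_2(x) = a_2 + b_2·(x - 2) + c_2·(x - 2)² + d_2·(x - 2)³: c_2 = m_2/2 = -73/32, d_2 = (m_3 - m_2)/(6h_2) = 153/128, b_2 = Δ_2 - h_2(2m_2 + m_3)/6 = 25/32.

1.1953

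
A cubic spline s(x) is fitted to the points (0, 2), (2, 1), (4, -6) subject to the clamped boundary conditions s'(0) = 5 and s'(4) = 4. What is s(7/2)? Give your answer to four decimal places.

-6.5234

Let m_i = s''(x_i). Step sizes h_i = 2, 2; slopes of the chords Δ_i = (y_(i+1) - y_i)/h_i = -1/2, -7/2.
  2·m_0 + 8·m_1 + 2·m_2 = 6(Δ_1 - Δ_0) = -18
Clamped end conditions give two more equations: 2h_0·m_0 + h_0·m_1 = 6(Δ_0 - s'(0)) = -33 and h_1·m_1 + 2h_1·m_2 = 6(s'(4) - Δ_1) = 45.
Forward elimination and back-substitution give m_0 = -25/4, m_1 = -4, m_2 = 53/4.
On [2, 4], s(x) = 1 - 21/4·(x - 2) - 2·(x - 2)² + 23/16·(x - 2)³.
With (x - 2) = 3/2: s(7/2) = -835/128.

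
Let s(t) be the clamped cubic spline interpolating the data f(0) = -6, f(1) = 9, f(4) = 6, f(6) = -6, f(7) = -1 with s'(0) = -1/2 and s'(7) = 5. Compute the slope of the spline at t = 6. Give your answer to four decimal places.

2.0338

Put σ_i = s'' at the i-th knot. Here h = (1, 3, 2, 1) and Δ = (15, -1, -6, 5), so the interior equations h_(i-1)·σ_(i-1) + 2(h_(i-1)+h_i)·σ_i + h_i·σ_(i+1) = 6(Δ_i − Δ_(i-1)) read
  1·σ_0 + 8·σ_1 + 3·σ_2 = 6(Δ_1 - Δ_0) = -96
  3·σ_1 + 10·σ_2 + 2·σ_3 = 6(Δ_2 - Δ_1) = -30
  2·σ_2 + 6·σ_3 + 1·σ_4 = 6(Δ_3 - Δ_2) = 66
Clamped end conditions give two more equations: 2h_0·σ_0 + h_0·σ_1 = 6(Δ_0 - s'(0)) = 93 and h_3·σ_3 + 2h_3·σ_4 = 6(s'(7) - Δ_3) = 0.
Solving: σ_0 = 8299/148, σ_1 = -1417/74, σ_2 = 55/148, σ_3 = 439/37, σ_4 = -439/74.
On [6, 7], s'(t) = b_3 + 2c_3·(t - 6) + 3d_3·(t - 6)² with b_3 = Δ_3 - h_3(2σ_3 + σ_4)/6 = 301/148, c_3 = σ_3/2 = 439/74, d_3 = (σ_4 - σ_3)/(6h_3) = -439/148. So s'(6) = 301/148.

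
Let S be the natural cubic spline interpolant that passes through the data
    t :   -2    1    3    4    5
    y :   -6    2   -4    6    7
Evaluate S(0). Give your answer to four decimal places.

Write σ_i for S''(x_i). With h_i = 3, 2, 1, 1 and divided differences Δ_i = 8/3, -3, 10, 1, the continuity of S' gives the tridiagonal system
  3·σ_0 + 10·σ_1 + 2·σ_2 = 6(Δ_1 - Δ_0) = -34
  2·σ_1 + 6·σ_2 + 1·σ_3 = 6(Δ_2 - Δ_1) = 78
  1·σ_2 + 4·σ_3 + 1·σ_4 = 6(Δ_3 - Δ_2) = -54
Natural end conditions: σ_0 = σ_4 = 0.
Forward elimination and back-substitution give σ_0 = 0, σ_1 = -757/107, σ_2 = 1966/107, σ_3 = -1936/107, σ_4 = 0.
On [-2, 1], S(t) = -6 + 3983/642·(t + 2) + 0·(t + 2)² - 757/1926·(t + 2)³.
With (t + 2) = 2: S(0) = 3143/963.

3.2638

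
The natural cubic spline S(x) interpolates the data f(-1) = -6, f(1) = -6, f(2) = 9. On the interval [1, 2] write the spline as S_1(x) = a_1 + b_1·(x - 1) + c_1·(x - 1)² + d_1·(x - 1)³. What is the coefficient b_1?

10

With M_i denoting the second derivative at x_i, h_i = 2, 1, and Δ_i = (y_(i+1) − y_i)/h_i = 0, 15:
  2·M_0 + 6·M_1 + 1·M_2 = 6(Δ_1 - Δ_0) = 90
Natural end conditions: M_0 = M_2 = 0.
Solving: M_0 = 0, M_1 = 15, M_2 = 0.
On [1, 2], with S_1(x) = a_1 + b_1·(x - 1) + c_1·(x - 1)² + d_1·(x - 1)³: c_1 = M_1/2 = 15/2, d_1 = (M_2 - M_1)/(6h_1) = -5/2, b_1 = Δ_1 - h_1(2M_1 + M_2)/6 = 10.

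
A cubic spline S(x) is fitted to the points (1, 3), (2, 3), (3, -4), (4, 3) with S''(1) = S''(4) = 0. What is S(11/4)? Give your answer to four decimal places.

-2.9719

Let m_i = S''(x_i). Step sizes h_i = 1, 1, 1; slopes of the chords Δ_i = (y_(i+1) - y_i)/h_i = 0, -7, 7.
  1·m_0 + 4·m_1 + 1·m_2 = 6(Δ_1 - Δ_0) = -42
  1·m_1 + 4·m_2 + 1·m_3 = 6(Δ_2 - Δ_1) = 84
Natural end conditions: m_0 = m_3 = 0.
Hence m_0 = 0, m_1 = -84/5, m_2 = 126/5, m_3 = 0.
On [2, 3], S(x) = 3 - 28/5·(x - 2) - 42/5·(x - 2)² + 7·(x - 2)³.
With (x - 2) = 3/4: S(11/4) = -951/320.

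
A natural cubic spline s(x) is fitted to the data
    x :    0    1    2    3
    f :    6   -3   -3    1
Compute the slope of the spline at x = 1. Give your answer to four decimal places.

With M_i denoting the second derivative at x_i, h_i = 1, 1, 1, and Δ_i = (y_(i+1) − y_i)/h_i = -9, 0, 4:
  1·M_0 + 4·M_1 + 1·M_2 = 6(Δ_1 - Δ_0) = 54
  1·M_1 + 4·M_2 + 1·M_3 = 6(Δ_2 - Δ_1) = 24
Natural end conditions: M_0 = M_3 = 0.
Solving the tridiagonal system: M_0 = 0, M_1 = 64/5, M_2 = 14/5, M_3 = 0.
On [1, 2], s'(x) = b_1 + 2c_1·(x - 1) + 3d_1·(x - 1)² with b_1 = Δ_1 - h_1(2M_1 + M_2)/6 = -71/15, c_1 = M_1/2 = 32/5, d_1 = (M_2 - M_1)/(6h_1) = -5/3. So s'(1) = -71/15.

-4.7333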